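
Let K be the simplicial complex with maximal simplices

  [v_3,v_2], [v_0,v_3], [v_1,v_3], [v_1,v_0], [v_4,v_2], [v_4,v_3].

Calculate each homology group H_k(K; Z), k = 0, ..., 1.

K has 5 vertices, 6 edges.
rank ∂_0 = 0, rank ∂_1 = 4 ⇒ b_0 = 5 − 0 − 4 = 1; all invariant factors of ∂_1 are 1 so no torsion. So H_0 ≅ Z.
rank ∂_1 = 4, rank ∂_2 = 0 ⇒ b_1 = 6 − 4 − 0 = 2. So H_1 ≅ Z^2.

H_0 = Z,  H_1 = Z^2.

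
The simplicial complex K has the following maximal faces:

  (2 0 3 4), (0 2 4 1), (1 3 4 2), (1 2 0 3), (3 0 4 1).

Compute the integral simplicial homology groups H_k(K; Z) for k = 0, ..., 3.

H_0 ≅ Z,  H_1 = 0,  H_2 = 0,  H_3 ≅ Z.

We work with the vertex ordering 0 < 1 < 2 < 3 < 4. The simplices of K, each written with vertices in increasing order, are:

  0-simplices (5): [0], [1], [2], [3], [4]
  1-simplices (10): [0,1], [0,2], [0,3], [0,4], [1,2], [1,3], [1,4], [2,3], [2,4], [3,4]
  2-simplices (10): [0,1,2], [0,1,3], [0,1,4], [0,2,3], [0,2,4], [0,3,4], [1,2,3], [1,2,4], [1,3,4], [2,3,4]
  3-simplices (5): [0,1,2,3], [0,1,2,4], [0,1,3,4], [0,2,3,4], [1,2,3,4]

giving chain groups C_0 ≅ Z^5, C_1 ≅ Z^10, C_2 ≅ Z^10, C_3 ≅ Z^5.

Boundary ∂_1: C_1 → C_0 is given by ∂[p,q] = [q] − [p]. For instance
  ∂[1,4] = [4] − [1].
As a 5×10 matrix over Z this has rank 4, with invariant factors (1,1,1,1).

The boundary map ∂_2: C_2 → C_1 maps a triangle to the signed sum of its edges. For instance
  ∂[0,3,4] = [3,4] − [0,4] + [0,3],
  ∂[1,3,4] = [3,4] − [1,4] + [1,3].
The resulting 10×10 matrix has rank 6, and its Smith normal form has invariant factors (1,1,1,1,1,1).

The boundary map ∂_3: C_3 → C_2 sends each 3-simplex σ to the alternating sum Σ_i (−1)^i (σ with its i-th vertex removed). For instance
  ∂[0,1,2,3] = [1,2,3] − [0,2,3] + [0,1,3] − [0,1,2],
  ∂[0,1,3,4] = [1,3,4] − [0,3,4] + [0,1,4] − [0,1,3].
As a 10×5 matrix over Z this has rank 4, with invariant factors (1,1,1,1).

Now H_k = ker ∂_k / im ∂_{k+1}, so:

  H_0: rank C_0 − rank ∂_1 = 5 − 4 = 1, and the invariant factors of ∂_1 are all 1, so H_0 = Z.
  H_1: rank ker ∂_1 − rank ∂_2 = (10 − 4) − 6 = 0, and the invariant factors of ∂_2 are all 1, so H_1 = 0.
  H_2: rank ker ∂_2 − rank ∂_3 = (10 − 6) − 4 = 0, and the invariant factors of ∂_3 are all 1, so H_2 = 0.
  H_3: rank ker ∂_3 − rank ∂_4 = (5 − 4) − 0 = 1, and there is no ∂_4, so H_3 = Z.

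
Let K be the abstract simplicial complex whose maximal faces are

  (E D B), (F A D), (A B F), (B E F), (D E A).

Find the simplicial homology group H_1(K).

H_1 ≅ Z.

K has 5 vertices, 10 edges, 5 triangles.
rank ∂_1 = 4, rank ∂_2 = 5 ⇒ b_1 = 10 − 4 − 5 = 1; all invariant factors of ∂_2 are 1 so no torsion. So H_1 ≅ Z.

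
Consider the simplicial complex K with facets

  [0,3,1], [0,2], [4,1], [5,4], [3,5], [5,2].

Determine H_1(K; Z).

Take the total order 0 < 1 < 2 < 3 < 4 < 5 on the vertex set. Then K (dimension 2) consists of the simplices:

  0-simplices (6): [0], [1], [2], [3], [4], [5]
  1-simplices (8): [0,1], [0,2], [0,3], [1,3], [1,4], [2,5], [3,5], [4,5]
  2-simplices (1): [0,1,3]

Hence C_0 ≅ Z^6, C_1 ≅ Z^8, C_2 ≅ Z^1.

∂_1: C_1 → C_0 is given by ∂[p,q] = [q] − [p]. For instance
  ∂[0,3] = [3] − [0].
This gives a 6×8 integer matrix of rank 5; reducing to Smith normal form yields diagonal entries (1,1,1,1,1).

The boundary map ∂_2: C_2 → C_1 sends each 2-simplex [p,q,r] to [q,r] − [p,r] + [p,q]. For instance
  ∂[0,1,3] = [1,3] − [0,3] + [0,1].
This gives a 8×1 integer matrix of rank 1; reducing to Smith normal form yields diagonal entries (1).

From H_k ≅ ker(∂_k) / im(∂_{k+1}) we obtain:

  H_1: rank ker ∂_1 − rank ∂_2 = (8 − 5) − 1 = 2, and the invariant factors of ∂_2 are all 1, so H_1 = Z^2.

H_1 = Z^2.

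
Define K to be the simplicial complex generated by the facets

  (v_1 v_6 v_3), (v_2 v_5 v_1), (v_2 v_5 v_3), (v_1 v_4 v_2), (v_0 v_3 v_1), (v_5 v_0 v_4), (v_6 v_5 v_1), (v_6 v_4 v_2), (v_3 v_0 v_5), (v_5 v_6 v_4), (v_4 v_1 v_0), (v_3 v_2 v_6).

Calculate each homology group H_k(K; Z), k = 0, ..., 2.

Fix the vertex order v_0 < v_1 < v_2 < v_3 < v_4 < v_5 < v_6 and write every simplex with vertices in increasing order. Then dim K = 2 and the simplices of K are:

  0-simplices (7): [v_0], [v_1], [v_2], [v_3], [v_4], [v_5], [v_6]
  1-simplices (18): (18 of them)
  2-simplices (12): (12 of them)

giving chain groups C_0 ≅ Z^7, C_1 ≅ Z^18, C_2 ≅ Z^12.

The boundary map ∂_1: C_1 → C_0 sends each edge [p,q] (with p < q) to q − p.
The 7×18 boundary matrix has rank 6 and Smith normal form diag(1,1,1,1,1,1).

∂_2: C_2 → C_1 acts by ∂[p,q,r] = [q,r] − [p,r] + [p,q]. For instance
  ∂[v_0,v_3,v_5] = [v_3,v_5] − [v_0,v_5] + [v_0,v_3],
  ∂[v_4,v_5,v_6] = [v_5,v_6] − [v_4,v_6] + [v_4,v_5].
The resulting 18×12 matrix has rank 12, and its Smith normal form has invariant factors (1,1,1,1,1,1,1,1,1,1,1,2).

Reading off H_k = ker ∂_k / im ∂_{k+1}:

  H_0: rank C_0 − rank ∂_1 = 7 − 6 = 1, and the invariant factors of ∂_1 are all 1, so H_0 ≅ Z.
  H_1: rank ker ∂_1 − rank ∂_2 = (18 − 6) − 12 = 0, and ∂_2 has invariant factor 2 > 1, so H_1 ≅ Z/2.
  H_2: rank ker ∂_2 − rank ∂_3 = (12 − 12) − 0 = 0, and there is no ∂_3, so H_2 ≅ 0.

(K is a triangulation of the real projective plane RP^2.)

H_0 = Z,  H_1 = Z/2,  H_2 = 0.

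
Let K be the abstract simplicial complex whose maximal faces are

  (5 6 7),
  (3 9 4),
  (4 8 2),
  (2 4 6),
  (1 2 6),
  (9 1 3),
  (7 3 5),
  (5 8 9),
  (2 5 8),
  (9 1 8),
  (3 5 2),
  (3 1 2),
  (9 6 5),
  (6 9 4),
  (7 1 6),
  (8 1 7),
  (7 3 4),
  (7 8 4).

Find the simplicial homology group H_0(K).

Order the vertices as 1 < 2 < 3 < 4 < 5 < 6 < 7 < 8 < 9. Listing each simplex with vertices in this order, K has dimension 2 with simplices:

  0-simplices (9): [1], [2], [3], [4], [5], [6], [7], [8], [9]
  1-simplices (27): (27 of them)
  2-simplices (18): [1,2,3], [1,2,6], [1,3,9], [1,6,7], [1,7,8], [1,8,9], [2,3,5], [2,4,6], [2,4,8], [2,5,8], [3,4,7], [3,4,9], [3,5,7], [4,6,9], [4,7,8], [5,6,7], [5,6,9], [5,8,9]

Hence C_0 ≅ Z^9, C_1 ≅ Z^27, C_2 ≅ Z^18.

Boundary ∂_1: C_1 → C_0 is given by ∂[p,q] = [q] − [p]. For instance
  ∂[5,8] = [8] − [5].
As a 9×27 matrix over Z this has rank 8, with invariant factors (1,1,1,1,1,1,1,1).

Boundary ∂_2: C_2 → C_1 maps a triangle to the signed sum of its edges. For instance
  ∂[1,2,3] = [2,3] − [1,3] + [1,2],
  ∂[2,4,6] = [4,6] − [2,6] + [2,4].
As a 27×18 matrix over Z this has rank 17, with invariant factors (1,1,1,1,1,1,1,1,1,1,1,1,1,1,1,1,1).

Now H_k = ker ∂_k / im ∂_{k+1}, so:

  H_0: rank C_0 − rank ∂_1 = 9 − 8 = 1, and the invariant factors of ∂_1 are all 1, so H_0 = Z.

H_0 = Z.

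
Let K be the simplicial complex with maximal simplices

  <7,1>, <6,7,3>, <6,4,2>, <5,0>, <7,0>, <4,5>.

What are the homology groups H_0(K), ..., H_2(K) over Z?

K has 8 vertices, 10 edges, 2 triangles.
rank ∂_0 = 0, rank ∂_1 = 7 ⇒ b_0 = 8 − 0 − 7 = 1; all invariant factors of ∂_1 are 1 so no torsion. So H_0 ≅ Z.
rank ∂_1 = 7, rank ∂_2 = 2 ⇒ b_1 = 10 − 7 − 2 = 1; all invariant factors of ∂_2 are 1 so no torsion. So H_1 ≅ Z.
rank ∂_2 = 2, rank ∂_3 = 0 ⇒ b_2 = 2 − 2 − 0 = 0. So H_2 ≅ 0.

H_0 = Z,  H_1 = Z,  H_2 = 0.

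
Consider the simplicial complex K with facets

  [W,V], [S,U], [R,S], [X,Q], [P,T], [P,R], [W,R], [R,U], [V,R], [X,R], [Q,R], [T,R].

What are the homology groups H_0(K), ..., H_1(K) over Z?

We work with the vertex ordering P < Q < R < S < T < U < V < W < X. The simplices of K, each written with vertices in increasing order, are:

  0-simplices (9): P, Q, R, S, T, U, V, W, X
  1-simplices (12): PR, PT, QR, QX, RS, RT, RU, RV, RW, RX, SU, VW

Hence C_0 ≅ Z^9, C_1 ≅ Z^12.

∂_1: C_1 → C_0 sends each edge [p,q] (with p < q) to q − p.
This gives a 9×12 integer matrix of rank 8; reducing to Smith normal form yields diagonal entries (1,1,1,1,1,1,1,1).

Reading off H_k = ker ∂_k / im ∂_{k+1}:

  H_0: rank C_0 − rank ∂_1 = 9 − 8 = 1, and the invariant factors of ∂_1 are all 1, so H_0 = Z.
  H_1: rank ker ∂_1 − rank ∂_2 = (12 − 8) − 0 = 4, and there is no ∂_2, so H_1 = Z^4.

(K is a triangulation of a wedge of 4 circles.)

H_0 = Z,  H_1 = Z^4.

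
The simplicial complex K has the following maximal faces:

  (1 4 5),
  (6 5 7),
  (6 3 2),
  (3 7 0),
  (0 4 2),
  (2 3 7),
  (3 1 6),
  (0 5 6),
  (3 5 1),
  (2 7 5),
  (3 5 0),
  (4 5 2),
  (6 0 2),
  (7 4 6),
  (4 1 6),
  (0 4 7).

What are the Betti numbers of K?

b_0 = 1, b_1 = 2, b_2 = 1.

Fix the vertex order 0 < 1 < 2 < 3 < 4 < 5 < 6 < 7 and write every simplex with vertices in increasing order. Then dim K = 2 and the simplices of K are:

  0-simplices (8): [0], [1], [2], [3], [4], [5], [6], [7]
  1-simplices (24): (24 of them)
  2-simplices (16): [0,2,4], [0,2,6], [0,3,5], [0,3,7], [0,4,7], [0,5,6], [1,3,5], [1,3,6], [1,4,5], [1,4,6], [2,3,6], [2,3,7], [2,4,5], [2,5,7], [4,6,7], [5,6,7]

so the chain groups are C_0 ≅ Z^8, C_1 ≅ Z^24, C_2 ≅ Z^16.

Boundary ∂_1: C_1 → C_0 maps an edge to its endpoints' difference, ∂[p,q] = q − p.
The 8×24 boundary matrix has rank 7 and Smith normal form diag(1,1,1,1,1,1,1).

∂_2: C_2 → C_1 acts by ∂[p,q,r] = [q,r] − [p,r] + [p,q]. For instance
  ∂[1,3,5] = [3,5] − [1,5] + [1,3],
  ∂[0,2,4] = [2,4] − [0,4] + [0,2].
The 24×16 boundary matrix has rank 15 and Smith normal form diag(1,1,1,1,1,1,1,1,1,1,1,1,1,1,1).

Reading off H_k = ker ∂_k / im ∂_{k+1}:

  H_0: rank C_0 − rank ∂_1 = 8 − 7 = 1, and the invariant factors of ∂_1 are all 1, so H_0 ≅ Z.
  H_1: rank ker ∂_1 − rank ∂_2 = (24 − 7) − 15 = 2, and the invariant factors of ∂_2 are all 1, so H_1 ≅ Z^2.
  H_2: rank ker ∂_2 − rank ∂_3 = (16 − 15) − 0 = 1, and there is no ∂_3, so H_2 ≅ Z.

As a check, the Euler characteristic is 8 − 24 + 16 = 0, which agrees with 1 − 2 + 1 = 0.

Hence the Betti numbers are b_0 = 1, b_1 = 2, b_2 = 1.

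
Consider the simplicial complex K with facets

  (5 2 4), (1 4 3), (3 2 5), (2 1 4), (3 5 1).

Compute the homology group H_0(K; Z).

We work with the vertex ordering 1 < 2 < 3 < 4 < 5. The simplices of K, each written with vertices in increasing order, are:

  0-simplices (5): [1], [2], [3], [4], [5]
  1-simplices (10): [1,2], [1,3], [1,4], [1,5], [2,3], [2,4], [2,5], [3,4], [3,5], [4,5]
  2-simplices (5): [1,2,4], [1,3,4], [1,3,5], [2,3,5], [2,4,5]

so the chain groups are C_0 ≅ Z^5, C_1 ≅ Z^10, C_2 ≅ Z^5.

Boundary ∂_1: C_1 → C_0 is given by ∂[p,q] = [q] − [p]. For instance
  ∂[2,4] = [4] − [2].
The 5×10 boundary matrix has rank 4 and Smith normal form diag(1,1,1,1).

The boundary map ∂_2: C_2 → C_1 acts by ∂[p,q,r] = [q,r] − [p,r] + [p,q]. For instance
  ∂[1,3,5] = [3,5] − [1,5] + [1,3],
  ∂[1,3,4] = [3,4] − [1,4] + [1,3].
As a 10×5 matrix over Z this has rank 5, with invariant factors (1,1,1,1,1).

Now H_k = ker ∂_k / im ∂_{k+1}, so:

  H_0: rank C_0 − rank ∂_1 = 5 − 4 = 1, and the invariant factors of ∂_1 are all 1, so H_0 = Z.

(K is a triangulation of the Möbius band.)

H_0 ≅ Z.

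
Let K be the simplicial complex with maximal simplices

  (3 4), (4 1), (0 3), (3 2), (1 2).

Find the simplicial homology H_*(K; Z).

H_0 = Z,  H_1 = Z.

We work with the vertex ordering 0 < 1 < 2 < 3 < 4. The simplices of K, each written with vertices in increasing order, are:

  0-simplices (5): [0], [1], [2], [3], [4]
  1-simplices (5): [0,3], [1,2], [1,4], [2,3], [3,4]

Hence C_0 ≅ Z^5, C_1 ≅ Z^5.

∂_1: C_1 → C_0 is given by ∂[p,q] = [q] − [p]. For instance
  ∂[1,2] = [2] − [1].
As a 5×5 matrix over Z this has rank 4, with invariant factors (1,1,1,1).

Reading off H_k = ker ∂_k / im ∂_{k+1}:

  H_0: rank C_0 − rank ∂_1 = 5 − 4 = 1, and the invariant factors of ∂_1 are all 1, so H_0 ≅ Z.
  H_1: rank ker ∂_1 − rank ∂_2 = (5 − 4) − 0 = 1, and there is no ∂_2, so H_1 ≅ Z.

As a check, the Euler characteristic is 5 − 5 = 0, which agrees with 1 − 1 = 0.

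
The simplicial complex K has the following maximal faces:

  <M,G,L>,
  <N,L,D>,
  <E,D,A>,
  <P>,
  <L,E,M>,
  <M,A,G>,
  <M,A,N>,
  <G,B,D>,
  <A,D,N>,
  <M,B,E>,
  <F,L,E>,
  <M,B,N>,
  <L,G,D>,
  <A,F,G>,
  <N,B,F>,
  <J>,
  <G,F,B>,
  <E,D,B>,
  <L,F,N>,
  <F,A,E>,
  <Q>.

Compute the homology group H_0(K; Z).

We work with the vertex ordering A < B < D < E < F < G < J < L < M < N < P < Q. The simplices of K, each written with vertices in increasing order, are:

  0-simplices (12): A, B, D, E, F, G, J, L, M, N, P, Q
  1-simplices (27): AD, AE, AF, AG, AM, AN, BD, BE, BF, BG, BM, BN, DE, DG, DL, DN, EF, EL, EM, FG, FL, FN, GL, GM, LM, LN, MN
  2-simplices (18): ADE, ADN, AEF, AFG, AGM, AMN, BDE, BDG, BEM, BFG, BFN, BMN, DGL, DLN, EFL, ELM, FLN, GLM

so the chain groups are C_0 ≅ Z^12, C_1 ≅ Z^27, C_2 ≅ Z^18.

Boundary ∂_1: C_1 → C_0 is given by ∂[p,q] = [q] − [p].
This gives a 12×27 integer matrix of rank 8; reducing to Smith normal form yields diagonal entries (1,1,1,1,1,1,1,1).

Boundary ∂_2: C_2 → C_1 acts by ∂[p,q,r] = [q,r] − [p,r] + [p,q]. For instance
  ∂BEM = EM − BM + BE,
  ∂AEF = EF − AF + AE.
The resulting 27×18 matrix has rank 17, and its Smith normal form has invariant factors (1,1,1,1,1,1,1,1,1,1,1,1,1,1,1,1,1).

Reading off H_k = ker ∂_k / im ∂_{k+1}:

  H_0: rank C_0 − rank ∂_1 = 12 − 8 = 4, and the invariant factors of ∂_1 are all 1, so H_0 ≅ Z^4.

H_0 = Z^4.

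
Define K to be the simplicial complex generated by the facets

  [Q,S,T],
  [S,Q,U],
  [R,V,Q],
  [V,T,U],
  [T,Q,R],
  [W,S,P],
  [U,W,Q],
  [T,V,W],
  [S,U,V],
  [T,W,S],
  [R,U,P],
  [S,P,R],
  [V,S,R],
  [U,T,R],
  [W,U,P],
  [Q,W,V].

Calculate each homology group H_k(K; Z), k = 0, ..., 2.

H_0 = Z,  H_1 = Z^2,  H_2 = Z.

Take the total order P < Q < R < S < T < U < V < W on the vertex set. Then K (dimension 2) consists of the simplices:

  0-simplices (8): P, Q, R, S, T, U, V, W
  1-simplices (24): PR, PS, PU, PW, QR, QS, QT, QU, QV, QW, RS, RT, RU, RV, ST, SU, SV, SW, TU, TV, TW, UV, UW, VW
  2-simplices (16): PRS, PRU, PSW, PUW, QRT, QRV, QST, QSU, QUW, QVW, RSV, RTU, STW, SUV, TUV, TVW

Hence C_0 ≅ Z^8, C_1 ≅ Z^24, C_2 ≅ Z^16.

Boundary ∂_1: C_1 → C_0 is given by ∂[p,q] = [q] − [p]. For instance
  ∂QT = T − Q.
As a 8×24 matrix over Z this has rank 7, with invariant factors (1,1,1,1,1,1,1).

The boundary map ∂_2: C_2 → C_1 maps a triangle to the signed sum of its edges. For instance
  ∂PUW = UW − PW + PU,
  ∂STW = TW − SW + ST.
The resulting 24×16 matrix has rank 15, and its Smith normal form has invariant factors (1,1,1,1,1,1,1,1,1,1,1,1,1,1,1).

From H_k ≅ ker(∂_k) / im(∂_{k+1}) we obtain:

  H_0: rank C_0 − rank ∂_1 = 8 − 7 = 1, and the invariant factors of ∂_1 are all 1, so H_0 = Z.
  H_1: rank ker ∂_1 − rank ∂_2 = (24 − 7) − 15 = 2, and the invariant factors of ∂_2 are all 1, so H_1 = Z^2.
  H_2: rank ker ∂_2 − rank ∂_3 = (16 − 15) − 0 = 1, and there is no ∂_3, so H_2 = Z.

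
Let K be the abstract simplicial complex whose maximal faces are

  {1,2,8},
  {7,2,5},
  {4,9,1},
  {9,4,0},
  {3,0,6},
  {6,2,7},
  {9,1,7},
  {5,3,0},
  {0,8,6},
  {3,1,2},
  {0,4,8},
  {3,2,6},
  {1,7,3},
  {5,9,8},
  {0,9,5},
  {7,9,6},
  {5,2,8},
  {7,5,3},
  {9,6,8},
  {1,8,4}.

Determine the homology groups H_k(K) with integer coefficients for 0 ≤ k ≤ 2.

Order the vertices as 0 < 1 < 2 < 3 < 4 < 5 < 6 < 7 < 8 < 9. Listing each simplex with vertices in this order, K has dimension 2 with simplices:

  0-simplices (10): [0], [1], [2], [3], [4], [5], [6], [7], [8], [9]
  1-simplices (30): (30 of them)
  2-simplices (20): (20 of them)

giving chain groups C_0 ≅ Z^10, C_1 ≅ Z^30, C_2 ≅ Z^20.

∂_1: C_1 → C_0 maps an edge to its endpoints' difference, ∂[p,q] = q − p.
This gives a 10×30 integer matrix of rank 9; reducing to Smith normal form yields diagonal entries (1,1,1,1,1,1,1,1,1).

∂_2: C_2 → C_1 acts by ∂[p,q,r] = [q,r] − [p,r] + [p,q]. For instance
  ∂[0,3,6] = [3,6] − [0,6] + [0,3],
  ∂[1,4,9] = [4,9] − [1,9] + [1,4].
As a 30×20 matrix over Z this has rank 20, with invariant factors (1,1,1,1,1,1,1,1,1,1,1,1,1,1,1,1,1,1,1,2).

Now H_k = ker ∂_k / im ∂_{k+1}, so:

  H_0: rank C_0 − rank ∂_1 = 10 − 9 = 1, and the invariant factors of ∂_1 are all 1, so H_0 ≅ Z.
  H_1: rank ker ∂_1 − rank ∂_2 = (30 − 9) − 20 = 1, and ∂_2 has invariant factor 2 > 1, so H_1 ≅ Z ⊕ Z/2Z.
  H_2: rank ker ∂_2 − rank ∂_3 = (20 − 20) − 0 = 0, and there is no ∂_3, so H_2 ≅ 0.

As a check, the Euler characteristic is 10 − 30 + 20 = 0, which agrees with 1 − 1 + 0 = 0.

H_0 ≅ Z,  H_1 ≅ Z ⊕ Z/2Z,  H_2 = 0.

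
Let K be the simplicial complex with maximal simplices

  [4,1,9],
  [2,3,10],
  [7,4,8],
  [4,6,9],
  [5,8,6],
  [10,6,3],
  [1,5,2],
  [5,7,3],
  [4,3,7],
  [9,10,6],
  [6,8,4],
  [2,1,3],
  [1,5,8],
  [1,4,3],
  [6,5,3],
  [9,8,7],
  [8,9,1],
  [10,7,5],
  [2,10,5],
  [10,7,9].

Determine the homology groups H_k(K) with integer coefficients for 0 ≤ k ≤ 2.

H_0 ≅ Z,  H_1 ≅ Z ⊕ Z/2Z,  H_2 = 0.

We work with the vertex ordering 1 < 2 < 3 < 4 < 5 < 6 < 7 < 8 < 9 < 10. The simplices of K, each written with vertices in increasing order, are:

  0-simplices (10): [1], [2], [3], [4], [5], [6], [7], [8], [9], [10]
  1-simplices (30): (30 of them)
  2-simplices (20): (20 of them)

Hence C_0 ≅ Z^10, C_1 ≅ Z^30, C_2 ≅ Z^20.

Boundary ∂_1: C_1 → C_0 maps an edge to its endpoints' difference, ∂[p,q] = q − p. For instance
  ∂[3,5] = [5] − [3].
As a 10×30 matrix over Z this has rank 9, with invariant factors (1,1,1,1,1,1,1,1,1).

Boundary ∂_2: C_2 → C_1 acts by ∂[p,q,r] = [q,r] − [p,r] + [p,q]. For instance
  ∂[1,3,4] = [3,4] − [1,4] + [1,3],
  ∂[3,5,7] = [5,7] − [3,7] + [3,5].
The 30×20 boundary matrix has rank 20 and Smith normal form diag(1,1,1,1,1,1,1,1,1,1,1,1,1,1,1,1,1,1,1,2).

Reading off H_k = ker ∂_k / im ∂_{k+1}:

  H_0: rank C_0 − rank ∂_1 = 10 − 9 = 1, and the invariant factors of ∂_1 are all 1, so H_0 = Z.
  H_1: rank ker ∂_1 − rank ∂_2 = (30 − 9) − 20 = 1, and ∂_2 has invariant factor 2 > 1, so H_1 = Z ⊕ Z/2Z.
  H_2: rank ker ∂_2 − rank ∂_3 = (20 − 20) − 0 = 0, and there is no ∂_3, so H_2 = 0.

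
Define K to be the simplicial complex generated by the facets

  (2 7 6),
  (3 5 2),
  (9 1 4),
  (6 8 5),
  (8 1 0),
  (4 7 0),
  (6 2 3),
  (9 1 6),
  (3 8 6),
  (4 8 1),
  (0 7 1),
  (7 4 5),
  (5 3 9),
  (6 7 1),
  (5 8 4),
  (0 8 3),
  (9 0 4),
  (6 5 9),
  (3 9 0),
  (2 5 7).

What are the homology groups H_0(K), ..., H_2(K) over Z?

H_0 ≅ Z,  H_1 ≅ Z ⊕ Z/2Z,  H_2 = 0.

We work with the vertex ordering 0 < 1 < 2 < 3 < 4 < 5 < 6 < 7 < 8 < 9. The simplices of K, each written with vertices in increasing order, are:

  0-simplices (10): [0], [1], [2], [3], [4], [5], [6], [7], [8], [9]
  1-simplices (30): (30 of them)
  2-simplices (20): (20 of them)

so the chain groups are C_0 ≅ Z^10, C_1 ≅ Z^30, C_2 ≅ Z^20.

The boundary map ∂_1: C_1 → C_0 sends each edge [p,q] (with p < q) to q − p.
This gives a 10×30 integer matrix of rank 9; reducing to Smith normal form yields diagonal entries (1,1,1,1,1,1,1,1,1).

Boundary ∂_2: C_2 → C_1 sends each 2-simplex [p,q,r] to [q,r] − [p,r] + [p,q]. For instance
  ∂[0,3,9] = [3,9] − [0,9] + [0,3],
  ∂[0,4,7] = [4,7] − [0,7] + [0,4].
This gives a 30×20 integer matrix of rank 20; reducing to Smith normal form yields diagonal entries (1,1,1,1,1,1,1,1,1,1,1,1,1,1,1,1,1,1,1,2).

Computing H_k = (kernel of ∂_k) / (image of ∂_{k+1}):

  H_0: rank C_0 − rank ∂_1 = 10 − 9 = 1, and the invariant factors of ∂_1 are all 1, so H_0 = Z.
  H_1: rank ker ∂_1 − rank ∂_2 = (30 − 9) − 20 = 1, and ∂_2 has invariant factor 2 > 1, so H_1 = Z ⊕ Z/2Z.
  H_2: rank ker ∂_2 − rank ∂_3 = (20 − 20) − 0 = 0, and there is no ∂_3, so H_2 = 0.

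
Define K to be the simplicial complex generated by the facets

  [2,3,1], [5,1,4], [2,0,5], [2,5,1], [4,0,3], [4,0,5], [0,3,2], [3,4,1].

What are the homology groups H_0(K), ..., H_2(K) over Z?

We work with the vertex ordering 0 < 1 < 2 < 3 < 4 < 5. The simplices of K, each written with vertices in increasing order, are:

  0-simplices (6): [0], [1], [2], [3], [4], [5]
  1-simplices (12): [0,2], [0,3], [0,4], [0,5], [1,2], [1,3], [1,4], [1,5], [2,3], [2,5], [3,4], [4,5]
  2-simplices (8): [0,2,3], [0,2,5], [0,3,4], [0,4,5], [1,2,3], [1,2,5], [1,3,4], [1,4,5]

so the chain groups are C_0 ≅ Z^6, C_1 ≅ Z^12, C_2 ≅ Z^8.

The boundary map ∂_1: C_1 → C_0 is given by ∂[p,q] = [q] − [p].
The 6×12 boundary matrix has rank 5 and Smith normal form diag(1,1,1,1,1).

Boundary ∂_2: C_2 → C_1 sends each 2-simplex [p,q,r] to [q,r] − [p,r] + [p,q]. For instance
  ∂[0,4,5] = [4,5] − [0,5] + [0,4],
  ∂[1,3,4] = [3,4] − [1,4] + [1,3].
As a 12×8 matrix over Z this has rank 7, with invariant factors (1,1,1,1,1,1,1).

Now H_k = ker ∂_k / im ∂_{k+1}, so:

  H_0: rank C_0 − rank ∂_1 = 6 − 5 = 1, and the invariant factors of ∂_1 are all 1, so H_0 ≅ Z.
  H_1: rank ker ∂_1 − rank ∂_2 = (12 − 5) − 7 = 0, and the invariant factors of ∂_2 are all 1, so H_1 ≅ 0.
  H_2: rank ker ∂_2 − rank ∂_3 = (8 − 7) − 0 = 1, and there is no ∂_3, so H_2 ≅ Z.

(K is a triangulation of the 2-sphere S^2.)

H_0 = Z,  H_1 = 0,  H_2 = Z.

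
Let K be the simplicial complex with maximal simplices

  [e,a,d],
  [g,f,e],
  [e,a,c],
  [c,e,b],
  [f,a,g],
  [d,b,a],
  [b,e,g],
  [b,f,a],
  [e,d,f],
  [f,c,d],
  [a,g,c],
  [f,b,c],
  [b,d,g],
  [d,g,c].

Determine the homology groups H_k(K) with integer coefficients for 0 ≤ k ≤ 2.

H_0 = Z,  H_1 = Z^2,  H_2 = Z.

Fix the vertex order a < b < c < d < e < f < g and write every simplex with vertices in increasing order. Then dim K = 2 and the simplices of K are:

  0-simplices (7): a, b, c, d, e, f, g
  1-simplices (21): ab, ac, ad, ae, af, ag, bc, bd, be, bf, bg, cd, ce, cf, cg, de, df, dg, ef, eg, fg
  2-simplices (14): abd, abf, ace, acg, ade, afg, bce, bcf, bdg, beg, cdf, cdg, def, efg

Hence C_0 ≅ Z^7, C_1 ≅ Z^21, C_2 ≅ Z^14.

Boundary ∂_1: C_1 → C_0 is given by ∂[p,q] = [q] − [p].
The 7×21 boundary matrix has rank 6 and Smith normal form diag(1,1,1,1,1,1).

The boundary map ∂_2: C_2 → C_1 maps a triangle to the signed sum of its edges. For instance
  ∂abd = bd − ad + ab,
  ∂def = ef − df + de.
As a 21×14 matrix over Z this has rank 13, with invariant factors (1,1,1,1,1,1,1,1,1,1,1,1,1).

Reading off H_k = ker ∂_k / im ∂_{k+1}:

  H_0: rank C_0 − rank ∂_1 = 7 − 6 = 1, and the invariant factors of ∂_1 are all 1, so H_0 ≅ Z.
  H_1: rank ker ∂_1 − rank ∂_2 = (21 − 6) − 13 = 2, and the invariant factors of ∂_2 are all 1, so H_1 ≅ Z^2.
  H_2: rank ker ∂_2 − rank ∂_3 = (14 − 13) − 0 = 1, and there is no ∂_3, so H_2 ≅ Z.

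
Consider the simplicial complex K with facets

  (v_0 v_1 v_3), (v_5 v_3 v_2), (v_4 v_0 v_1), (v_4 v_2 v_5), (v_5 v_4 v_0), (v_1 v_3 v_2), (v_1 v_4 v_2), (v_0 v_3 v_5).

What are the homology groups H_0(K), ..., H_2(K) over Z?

H_0 ≅ Z,  H_1 = 0,  H_2 ≅ Z.

Order the vertices as v_0 < v_1 < v_2 < v_3 < v_4 < v_5. Listing each simplex with vertices in this order, K has dimension 2 with simplices:

  0-simplices (6): [v_0], [v_1], [v_2], [v_3], [v_4], [v_5]
  1-simplices (12): [v_0,v_1], [v_0,v_3], [v_0,v_4], [v_0,v_5], [v_1,v_2], [v_1,v_3], [v_1,v_4], [v_2,v_3], [v_2,v_4], [v_2,v_5], [v_3,v_5], [v_4,v_5]
  2-simplices (8): [v_0,v_1,v_3], [v_0,v_1,v_4], [v_0,v_3,v_5], [v_0,v_4,v_5], [v_1,v_2,v_3], [v_1,v_2,v_4], [v_2,v_3,v_5], [v_2,v_4,v_5]

Hence C_0 ≅ Z^6, C_1 ≅ Z^12, C_2 ≅ Z^8.

The boundary map ∂_1: C_1 → C_0 sends each edge [p,q] (with p < q) to q − p. For instance
  ∂[v_4,v_5] = [v_5] − [v_4].
The 6×12 boundary matrix has rank 5 and Smith normal form diag(1,1,1,1,1).

∂_2: C_2 → C_1 acts by ∂[p,q,r] = [q,r] − [p,r] + [p,q]. For instance
  ∂[v_1,v_2,v_3] = [v_2,v_3] − [v_1,v_3] + [v_1,v_2],
  ∂[v_0,v_4,v_5] = [v_4,v_5] − [v_0,v_5] + [v_0,v_4].
The resulting 12×8 matrix has rank 7, and its Smith normal form has invariant factors (1,1,1,1,1,1,1).

From H_k ≅ ker(∂_k) / im(∂_{k+1}) we obtain:

  H_0: rank C_0 − rank ∂_1 = 6 − 5 = 1, and the invariant factors of ∂_1 are all 1, so H_0 = Z.
  H_1: rank ker ∂_1 − rank ∂_2 = (12 − 5) − 7 = 0, and the invariant factors of ∂_2 are all 1, so H_1 = 0.
  H_2: rank ker ∂_2 − rank ∂_3 = (8 − 7) − 0 = 1, and there is no ∂_3, so H_2 = Z.

As a check, the Euler characteristic is 6 − 12 + 8 = 2, which agrees with 1 − 0 + 1 = 2.
(K is a triangulation of the 2-sphere S^2.)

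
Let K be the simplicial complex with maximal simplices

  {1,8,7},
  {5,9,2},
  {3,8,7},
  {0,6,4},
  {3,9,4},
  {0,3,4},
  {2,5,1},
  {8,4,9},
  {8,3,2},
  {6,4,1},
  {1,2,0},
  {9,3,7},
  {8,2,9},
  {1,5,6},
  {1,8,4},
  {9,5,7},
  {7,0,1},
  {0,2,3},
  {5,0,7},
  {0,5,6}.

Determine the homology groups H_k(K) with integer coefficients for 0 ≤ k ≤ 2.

H_0 = Z,  H_1 = Z ⊕ Z/2,  H_2 = 0.

We work with the vertex ordering 0 < 1 < 2 < 3 < 4 < 5 < 6 < 7 < 8 < 9. The simplices of K, each written with vertices in increasing order, are:

  0-simplices (10): [0], [1], [2], [3], [4], [5], [6], [7], [8], [9]
  1-simplices (30): (30 of them)
  2-simplices (20): (20 of them)

giving chain groups C_0 ≅ Z^10, C_1 ≅ Z^30, C_2 ≅ Z^20.

Boundary ∂_1: C_1 → C_0 maps an edge to its endpoints' difference, ∂[p,q] = q − p.
This gives a 10×30 integer matrix of rank 9; reducing to Smith normal form yields diagonal entries (1,1,1,1,1,1,1,1,1).

Boundary ∂_2: C_2 → C_1 sends each 2-simplex [p,q,r] to [q,r] − [p,r] + [p,q]. For instance
  ∂[4,8,9] = [8,9] − [4,9] + [4,8],
  ∂[2,5,9] = [5,9] − [2,9] + [2,5].
This gives a 30×20 integer matrix of rank 20; reducing to Smith normal form yields diagonal entries (1,1,1,1,1,1,1,1,1,1,1,1,1,1,1,1,1,1,1,2).

From H_k ≅ ker(∂_k) / im(∂_{k+1}) we obtain:

  H_0: rank C_0 − rank ∂_1 = 10 − 9 = 1, and the invariant factors of ∂_1 are all 1, so H_0 ≅ Z.
  H_1: rank ker ∂_1 − rank ∂_2 = (30 − 9) − 20 = 1, and ∂_2 has invariant factor 2 > 1, so H_1 ≅ Z ⊕ Z/2.
  H_2: rank ker ∂_2 − rank ∂_3 = (20 − 20) − 0 = 0, and there is no ∂_3, so H_2 ≅ 0.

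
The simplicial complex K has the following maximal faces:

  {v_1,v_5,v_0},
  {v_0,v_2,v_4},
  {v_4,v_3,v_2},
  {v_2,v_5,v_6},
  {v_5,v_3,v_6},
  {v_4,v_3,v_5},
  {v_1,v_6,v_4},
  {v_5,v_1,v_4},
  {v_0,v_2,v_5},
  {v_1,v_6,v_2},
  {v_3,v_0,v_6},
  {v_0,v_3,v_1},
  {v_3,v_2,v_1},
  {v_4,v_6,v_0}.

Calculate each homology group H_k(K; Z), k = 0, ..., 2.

We work with the vertex ordering v_0 < v_1 < v_2 < v_3 < v_4 < v_5 < v_6. The simplices of K, each written with vertices in increasing order, are:

  0-simplices (7): [v_0], [v_1], [v_2], [v_3], [v_4], [v_5], [v_6]
  1-simplices (21): (21 of them)
  2-simplices (14): (14 of them)

so the chain groups are C_0 ≅ Z^7, C_1 ≅ Z^21, C_2 ≅ Z^14.

Boundary ∂_1: C_1 → C_0 maps an edge to its endpoints' difference, ∂[p,q] = q − p. For instance
  ∂[v_0,v_5] = [v_5] − [v_0].
The resulting 7×21 matrix has rank 6, and its Smith normal form has invariant factors (1,1,1,1,1,1).

Boundary ∂_2: C_2 → C_1 maps a triangle to the signed sum of its edges. For instance
  ∂[v_0,v_4,v_6] = [v_4,v_6] − [v_0,v_6] + [v_0,v_4],
  ∂[v_0,v_1,v_3] = [v_1,v_3] − [v_0,v_3] + [v_0,v_1].
This gives a 21×14 integer matrix of rank 13; reducing to Smith normal form yields diagonal entries (1,1,1,1,1,1,1,1,1,1,1,1,1).

Now H_k = ker ∂_k / im ∂_{k+1}, so:

  H_0: rank C_0 − rank ∂_1 = 7 − 6 = 1, and the invariant factors of ∂_1 are all 1, so H_0 = Z.
  H_1: rank ker ∂_1 − rank ∂_2 = (21 − 6) − 13 = 2, and the invariant factors of ∂_2 are all 1, so H_1 = Z^2.
  H_2: rank ker ∂_2 − rank ∂_3 = (14 − 13) − 0 = 1, and there is no ∂_3, so H_2 = Z.

H_0 = Z,  H_1 = Z^2,  H_2 = Z.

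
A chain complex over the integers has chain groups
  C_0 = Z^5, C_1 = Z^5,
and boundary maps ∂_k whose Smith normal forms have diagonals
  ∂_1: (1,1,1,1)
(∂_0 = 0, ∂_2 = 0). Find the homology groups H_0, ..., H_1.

H_0 = Z,  H_1 = Z.

H_0: b_0 = 5 − 0 − 4 = 1; torsion from ∂_1 factors > 1: none. So H_0 = Z.
H_1: b_1 = 5 − 4 − 0 = 1; torsion from ∂_2 factors > 1: none. So H_1 = Z.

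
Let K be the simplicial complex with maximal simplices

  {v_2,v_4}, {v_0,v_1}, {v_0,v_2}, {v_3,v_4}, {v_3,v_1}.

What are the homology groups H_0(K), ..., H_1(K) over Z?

H_0 ≅ Z,  H_1 ≅ Z.

K has 5 vertices, 5 edges.
rank ∂_0 = 0, rank ∂_1 = 4 ⇒ b_0 = 5 − 0 − 4 = 1; all invariant factors of ∂_1 are 1 so no torsion. So H_0 ≅ Z.
rank ∂_1 = 4, rank ∂_2 = 0 ⇒ b_1 = 5 − 4 − 0 = 1. So H_1 ≅ Z.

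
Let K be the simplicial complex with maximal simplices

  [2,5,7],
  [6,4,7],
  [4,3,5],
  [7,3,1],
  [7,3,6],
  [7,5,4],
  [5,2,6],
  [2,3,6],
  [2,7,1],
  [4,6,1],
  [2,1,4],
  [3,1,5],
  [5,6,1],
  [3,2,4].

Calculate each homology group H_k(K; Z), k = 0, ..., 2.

Take the total order 1 < 2 < 3 < 4 < 5 < 6 < 7 on the vertex set. Then K (dimension 2) consists of the simplices:

  0-simplices (7): [1], [2], [3], [4], [5], [6], [7]
  1-simplices (21): [1,2], [1,3], [1,4], [1,5], [1,6], [1,7], [2,3], [2,4], [2,5], [2,6], [2,7], [3,4], [3,5], [3,6], [3,7], [4,5], [4,6], [4,7], [5,6], [5,7], [6,7]
  2-simplices (14): [1,2,4], [1,2,7], [1,3,5], [1,3,7], [1,4,6], [1,5,6], [2,3,4], [2,3,6], [2,5,6], [2,5,7], [3,4,5], [3,6,7], [4,5,7], [4,6,7]

giving chain groups C_0 ≅ Z^7, C_1 ≅ Z^21, C_2 ≅ Z^14.

Boundary ∂_1: C_1 → C_0 maps an edge to its endpoints' difference, ∂[p,q] = q − p. For instance
  ∂[3,6] = [6] − [3].
The 7×21 boundary matrix has rank 6 and Smith normal form diag(1,1,1,1,1,1).

Boundary ∂_2: C_2 → C_1 maps a triangle to the signed sum of its edges. For instance
  ∂[1,3,5] = [3,5] − [1,5] + [1,3],
  ∂[2,5,7] = [5,7] − [2,7] + [2,5].
This gives a 21×14 integer matrix of rank 13; reducing to Smith normal form yields diagonal entries (1,1,1,1,1,1,1,1,1,1,1,1,1).

Now H_k = ker ∂_k / im ∂_{k+1}, so:

  H_0: rank C_0 − rank ∂_1 = 7 − 6 = 1, and the invariant factors of ∂_1 are all 1, so H_0 ≅ Z.
  H_1: rank ker ∂_1 − rank ∂_2 = (21 − 6) − 13 = 2, and the invariant factors of ∂_2 are all 1, so H_1 ≅ Z^2.
  H_2: rank ker ∂_2 − rank ∂_3 = (14 − 13) − 0 = 1, and there is no ∂_3, so H_2 ≅ Z.

(K is a triangulation of the torus T^2.)

H_0 ≅ Z,  H_1 ≅ Z^2,  H_2 ≅ Z.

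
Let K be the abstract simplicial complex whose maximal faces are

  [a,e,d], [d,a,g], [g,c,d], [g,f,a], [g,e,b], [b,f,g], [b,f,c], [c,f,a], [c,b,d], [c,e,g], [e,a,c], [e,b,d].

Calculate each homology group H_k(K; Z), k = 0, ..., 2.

Take the total order a < b < c < d < e < f < g on the vertex set. Then K (dimension 2) consists of the simplices:

  0-simplices (7): a, b, c, d, e, f, g
  1-simplices (18): ac, ad, ae, af, ag, bc, bd, be, bf, bg, cd, ce, cf, cg, de, dg, eg, fg
  2-simplices (12): ace, acf, ade, adg, afg, bcd, bcf, bde, beg, bfg, cdg, ceg

giving chain groups C_0 ≅ Z^7, C_1 ≅ Z^18, C_2 ≅ Z^12.

∂_1: C_1 → C_0 sends each edge [p,q] (with p < q) to q − p. For instance
  ∂eg = g − e.
This gives a 7×18 integer matrix of rank 6; reducing to Smith normal form yields diagonal entries (1,1,1,1,1,1).

Boundary ∂_2: C_2 → C_1 acts by ∂[p,q,r] = [q,r] − [p,r] + [p,q]. For instance
  ∂ace = ce − ae + ac,
  ∂cdg = dg − cg + cd.
As a 18×12 matrix over Z this has rank 12, with invariant factors (1,1,1,1,1,1,1,1,1,1,1,2).

Computing H_k = (kernel of ∂_k) / (image of ∂_{k+1}):

  H_0: rank C_0 − rank ∂_1 = 7 − 6 = 1, and the invariant factors of ∂_1 are all 1, so H_0 = Z.
  H_1: rank ker ∂_1 − rank ∂_2 = (18 − 6) − 12 = 0, and ∂_2 has invariant factor 2 > 1, so H_1 = Z/2.
  H_2: rank ker ∂_2 − rank ∂_3 = (12 − 12) − 0 = 0, and there is no ∂_3, so H_2 = 0.

As a check, the Euler characteristic is 7 − 18 + 12 = 1, which agrees with 1 − 0 + 0 = 1.

H_0 ≅ Z,  H_1 ≅ Z/2,  H_2 = 0.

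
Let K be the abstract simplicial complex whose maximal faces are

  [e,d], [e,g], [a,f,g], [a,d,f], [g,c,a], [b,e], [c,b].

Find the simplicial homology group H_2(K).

H_2 ≅ 0.

We work with the vertex ordering a < b < c < d < e < f < g. The simplices of K, each written with vertices in increasing order, are:

  0-simplices (7): a, b, c, d, e, f, g
  1-simplices (11): ac, ad, af, ag, bc, be, cg, de, df, eg, fg
  2-simplices (3): acg, adf, afg

Hence C_0 ≅ Z^7, C_1 ≅ Z^11, C_2 ≅ Z^3.

∂_1: C_1 → C_0 sends each edge [p,q] (with p < q) to q − p.
The 7×11 boundary matrix has rank 6 and Smith normal form diag(1,1,1,1,1,1).

Boundary ∂_2: C_2 → C_1 acts by ∂[p,q,r] = [q,r] − [p,r] + [p,q]. For instance
  ∂acg = cg − ag + ac,
  ∂adf = df − af + ad.
The resulting 11×3 matrix has rank 3, and its Smith normal form has invariant factors (1,1,1).

Computing H_k = (kernel of ∂_k) / (image of ∂_{k+1}):

  H_2: rank ker ∂_2 − rank ∂_3 = (3 − 3) − 0 = 0, and there is no ∂_3, so H_2 ≅ 0.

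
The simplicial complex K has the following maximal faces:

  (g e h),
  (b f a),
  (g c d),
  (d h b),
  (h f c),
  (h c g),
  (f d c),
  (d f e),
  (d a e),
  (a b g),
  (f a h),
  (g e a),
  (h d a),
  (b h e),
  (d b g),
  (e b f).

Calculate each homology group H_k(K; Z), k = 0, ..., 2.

Take the total order a < b < c < d < e < f < g < h on the vertex set. Then K (dimension 2) consists of the simplices:

  0-simplices (8): a, b, c, d, e, f, g, h
  1-simplices (24): ab, ad, ae, af, ag, ah, bd, be, bf, bg, bh, cd, cf, cg, ch, de, df, dg, dh, ef, eg, eh, fh, gh
  2-simplices (16): abf, abg, ade, adh, aeg, afh, bdg, bdh, bef, beh, cdf, cdg, cfh, cgh, def, egh

giving chain groups C_0 ≅ Z^8, C_1 ≅ Z^24, C_2 ≅ Z^16.

The boundary map ∂_1: C_1 → C_0 is given by ∂[p,q] = [q] − [p].
This gives a 8×24 integer matrix of rank 7; reducing to Smith normal form yields diagonal entries (1,1,1,1,1,1,1).

Boundary ∂_2: C_2 → C_1 maps a triangle to the signed sum of its edges. For instance
  ∂bdh = dh − bh + bd,
  ∂bef = ef − bf + be.
The 24×16 boundary matrix has rank 15 and Smith normal form diag(1,1,1,1,1,1,1,1,1,1,1,1,1,1,1).

From H_k ≅ ker(∂_k) / im(∂_{k+1}) we obtain:

  H_0: rank C_0 − rank ∂_1 = 8 − 7 = 1, and the invariant factors of ∂_1 are all 1, so H_0 ≅ Z.
  H_1: rank ker ∂_1 − rank ∂_2 = (24 − 7) − 15 = 2, and the invariant factors of ∂_2 are all 1, so H_1 ≅ Z^2.
  H_2: rank ker ∂_2 − rank ∂_3 = (16 − 15) − 0 = 1, and there is no ∂_3, so H_2 ≅ Z.

As a check, the Euler characteristic is 8 − 24 + 16 = 0, which agrees with 1 − 2 + 1 = 0.

H_0 ≅ Z,  H_1 ≅ Z^2,  H_2 ≅ Z.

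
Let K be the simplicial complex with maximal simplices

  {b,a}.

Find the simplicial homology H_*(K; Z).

H_0 = Z,  H_1 = 0.

K has 2 vertices, 1 edge.
rank ∂_0 = 0, rank ∂_1 = 1 ⇒ b_0 = 2 − 0 − 1 = 1; all invariant factors of ∂_1 are 1 so no torsion. So H_0 ≅ Z.
rank ∂_1 = 1, rank ∂_2 = 0 ⇒ b_1 = 1 − 1 − 0 = 0. So H_1 ≅ 0.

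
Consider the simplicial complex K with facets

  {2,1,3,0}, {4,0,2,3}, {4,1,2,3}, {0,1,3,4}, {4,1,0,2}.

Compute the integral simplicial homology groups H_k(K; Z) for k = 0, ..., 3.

Fix the vertex order 0 < 1 < 2 < 3 < 4 and write every simplex with vertices in increasing order. Then dim K = 3 and the simplices of K are:

  0-simplices (5): [0], [1], [2], [3], [4]
  1-simplices (10): [0,1], [0,2], [0,3], [0,4], [1,2], [1,3], [1,4], [2,3], [2,4], [3,4]
  2-simplices (10): [0,1,2], [0,1,3], [0,1,4], [0,2,3], [0,2,4], [0,3,4], [1,2,3], [1,2,4], [1,3,4], [2,3,4]
  3-simplices (5): [0,1,2,3], [0,1,2,4], [0,1,3,4], [0,2,3,4], [1,2,3,4]

so the chain groups are C_0 ≅ Z^5, C_1 ≅ Z^10, C_2 ≅ Z^10, C_3 ≅ Z^5.

Boundary ∂_1: C_1 → C_0 sends each edge [p,q] (with p < q) to q − p.
As a 5×10 matrix over Z this has rank 4, with invariant factors (1,1,1,1).

Boundary ∂_2: C_2 → C_1 acts by ∂[p,q,r] = [q,r] − [p,r] + [p,q]. For instance
  ∂[2,3,4] = [3,4] − [2,4] + [2,3],
  ∂[1,2,4] = [2,4] − [1,4] + [1,2].
As a 10×10 matrix over Z this has rank 6, with invariant factors (1,1,1,1,1,1).

∂_3: C_3 → C_2 sends each 3-simplex σ to the alternating sum Σ_i (−1)^i (σ with its i-th vertex removed). For instance
  ∂[0,1,2,4] = [1,2,4] − [0,2,4] + [0,1,4] − [0,1,2],
  ∂[0,1,2,3] = [1,2,3] − [0,2,3] + [0,1,3] − [0,1,2].
The 10×5 boundary matrix has rank 4 and Smith normal form diag(1,1,1,1).

Reading off H_k = ker ∂_k / im ∂_{k+1}:

  H_0: rank C_0 − rank ∂_1 = 5 − 4 = 1, and the invariant factors of ∂_1 are all 1, so H_0 = Z.
  H_1: rank ker ∂_1 − rank ∂_2 = (10 − 4) − 6 = 0, and the invariant factors of ∂_2 are all 1, so H_1 = 0.
  H_2: rank ker ∂_2 − rank ∂_3 = (10 − 6) − 4 = 0, and the invariant factors of ∂_3 are all 1, so H_2 = 0.
  H_3: rank ker ∂_3 − rank ∂_4 = (5 − 4) − 0 = 1, and there is no ∂_4, so H_3 = Z.

As a check, the Euler characteristic is 5 − 10 + 10 − 5 = 0, which agrees with 1 − 0 + 0 − 1 = 0.

H_0 ≅ Z,  H_1 = 0,  H_2 = 0,  H_3 ≅ Z.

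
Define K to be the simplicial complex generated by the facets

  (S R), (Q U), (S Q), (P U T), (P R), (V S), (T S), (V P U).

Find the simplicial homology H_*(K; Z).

Take the total order P < Q < R < S < T < U < V on the vertex set. Then K (dimension 2) consists of the simplices:

  0-simplices (7): P, Q, R, S, T, U, V
  1-simplices (11): PR, PT, PU, PV, QS, QU, RS, ST, SV, TU, UV
  2-simplices (2): PTU, PUV

giving chain groups C_0 ≅ Z^7, C_1 ≅ Z^11, C_2 ≅ Z^2.

The boundary map ∂_1: C_1 → C_0 sends each edge [p,q] (with p < q) to q − p. For instance
  ∂PV = V − P.
The 7×11 boundary matrix has rank 6 and Smith normal form diag(1,1,1,1,1,1).

The boundary map ∂_2: C_2 → C_1 acts by ∂[p,q,r] = [q,r] − [p,r] + [p,q]. For instance
  ∂PUV = UV − PV + PU,
  ∂PTU = TU − PU + PT.
The 11×2 boundary matrix has rank 2 and Smith normal form diag(1,1).

From H_k ≅ ker(∂_k) / im(∂_{k+1}) we obtain:

  H_0: rank C_0 − rank ∂_1 = 7 − 6 = 1, and the invariant factors of ∂_1 are all 1, so H_0 ≅ Z.
  H_1: rank ker ∂_1 − rank ∂_2 = (11 − 6) − 2 = 3, and the invariant factors of ∂_2 are all 1, so H_1 ≅ Z^3.
  H_2: rank ker ∂_2 − rank ∂_3 = (2 − 2) − 0 = 0, and there is no ∂_3, so H_2 ≅ 0.

H_0 = Z,  H_1 = Z^3,  H_2 = 0.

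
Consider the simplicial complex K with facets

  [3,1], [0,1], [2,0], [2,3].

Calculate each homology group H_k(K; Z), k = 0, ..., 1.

K has 4 vertices, 4 edges.
rank ∂_0 = 0, rank ∂_1 = 3 ⇒ b_0 = 4 − 0 − 3 = 1; all invariant factors of ∂_1 are 1 so no torsion. So H_0 ≅ Z.
rank ∂_1 = 3, rank ∂_2 = 0 ⇒ b_1 = 4 − 3 − 0 = 1. So H_1 ≅ Z.

H_0 ≅ Z,  H_1 ≅ Z.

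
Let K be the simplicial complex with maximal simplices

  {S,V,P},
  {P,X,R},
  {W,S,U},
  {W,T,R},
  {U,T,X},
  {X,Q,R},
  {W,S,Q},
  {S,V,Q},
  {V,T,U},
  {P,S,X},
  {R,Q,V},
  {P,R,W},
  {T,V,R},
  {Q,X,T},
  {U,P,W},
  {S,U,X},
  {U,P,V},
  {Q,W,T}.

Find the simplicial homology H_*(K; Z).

K has 9 vertices, 27 edges, 18 triangles.
rank ∂_0 = 0, rank ∂_1 = 8 ⇒ b_0 = 9 − 0 − 8 = 1; all invariant factors of ∂_1 are 1 so no torsion. So H_0 ≅ Z.
rank ∂_1 = 8, rank ∂_2 = 18 ⇒ b_1 = 27 − 8 − 18 = 1; ∂_2 has invariant factor(s) [2] giving torsion. So H_1 ≅ Z ⊕ Z_2.
rank ∂_2 = 18, rank ∂_3 = 0 ⇒ b_2 = 18 − 18 − 0 = 0. So H_2 ≅ 0.

H_0 ≅ Z,  H_1 ≅ Z ⊕ Z_2,  H_2 = 0.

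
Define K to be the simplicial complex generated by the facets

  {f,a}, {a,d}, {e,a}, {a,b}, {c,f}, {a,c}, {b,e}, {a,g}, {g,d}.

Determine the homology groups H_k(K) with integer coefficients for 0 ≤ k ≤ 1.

Take the total order a < b < c < d < e < f < g on the vertex set. Then K (dimension 1) consists of the simplices:

  0-simplices (7): a, b, c, d, e, f, g
  1-simplices (9): ab, ac, ad, ae, af, ag, be, cf, dg

giving chain groups C_0 ≅ Z^7, C_1 ≅ Z^9.

∂_1: C_1 → C_0 sends each edge [p,q] (with p < q) to q − p. For instance
  ∂ad = d − a.
The resulting 7×9 matrix has rank 6, and its Smith normal form has invariant factors (1,1,1,1,1,1).

Now H_k = ker ∂_k / im ∂_{k+1}, so:

  H_0: rank C_0 − rank ∂_1 = 7 − 6 = 1, and the invariant factors of ∂_1 are all 1, so H_0 = Z.
  H_1: rank ker ∂_1 − rank ∂_2 = (9 − 6) − 0 = 3, and there is no ∂_2, so H_1 = Z^3.

As a check, the Euler characteristic is 7 − 9 = -2, which agrees with 1 − 3 = -2.

H_0 = Z,  H_1 = Z^3.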